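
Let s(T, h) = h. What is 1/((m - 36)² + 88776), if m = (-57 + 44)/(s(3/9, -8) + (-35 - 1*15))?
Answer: 3364/302948089 ≈ 1.1104e-5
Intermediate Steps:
m = 13/58 (m = (-57 + 44)/(-8 + (-35 - 1*15)) = -13/(-8 + (-35 - 15)) = -13/(-8 - 50) = -13/(-58) = -13*(-1/58) = 13/58 ≈ 0.22414)
1/((m - 36)² + 88776) = 1/((13/58 - 36)² + 88776) = 1/((-2075/58)² + 88776) = 1/(4305625/3364 + 88776) = 1/(302948089/3364) = 3364/302948089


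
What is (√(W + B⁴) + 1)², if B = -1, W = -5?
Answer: -3 + 4*I ≈ -3.0 + 4.0*I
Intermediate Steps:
(√(W + B⁴) + 1)² = (√(-5 + (-1)⁴) + 1)² = (√(-5 + 1) + 1)² = (√(-4) + 1)² = (2*I + 1)² = (1 + 2*I)²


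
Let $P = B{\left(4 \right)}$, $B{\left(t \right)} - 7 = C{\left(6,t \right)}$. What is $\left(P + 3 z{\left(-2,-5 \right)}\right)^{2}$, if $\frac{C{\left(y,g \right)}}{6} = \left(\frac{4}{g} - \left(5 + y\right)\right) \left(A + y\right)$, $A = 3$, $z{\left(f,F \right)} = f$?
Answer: $290521$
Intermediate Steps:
$C{\left(y,g \right)} = 6 \left(3 + y\right) \left(-5 - y + \frac{4}{g}\right)$ ($C{\left(y,g \right)} = 6 \left(\frac{4}{g} - \left(5 + y\right)\right) \left(3 + y\right) = 6 \left(-5 - y + \frac{4}{g}\right) \left(3 + y\right) = 6 \left(3 + y\right) \left(-5 - y + \frac{4}{g}\right)$)
$B{\left(t \right)} = 7 + \frac{6 \left(36 - 99 t\right)}{t}$ ($B{\left(t \right)} = 7 + \frac{6 \left(12 + 4 \cdot 6 - t \left(15 + 6^{2} + 8 \cdot 6\right)\right)}{t} = 7 + \frac{6 \left(12 + 24 - t \left(15 + 36 + 48\right)\right)}{t} = 7 + \frac{6 \left(12 + 24 - t 99\right)}{t} = 7 + \frac{6 \left(12 + 24 - 99 t\right)}{t} = 7 + \frac{6 \left(36 - 99 t\right)}{t}$)
$P = -533$ ($P = -587 + \frac{216}{4} = -587 + 216 \cdot \frac{1}{4} = -587 + 54 = -533$)
$\left(P + 3 z{\left(-2,-5 \right)}\right)^{2} = \left(-533 + 3 \left(-2\right)\right)^{2} = \left(-533 - 6\right)^{2} = \left(-539\right)^{2} = 290521$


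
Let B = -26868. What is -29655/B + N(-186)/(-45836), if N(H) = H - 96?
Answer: 113903613/102626804 ≈ 1.1099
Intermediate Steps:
N(H) = -96 + H
-29655/B + N(-186)/(-45836) = -29655/(-26868) + (-96 - 186)/(-45836) = -29655*(-1/26868) - 282*(-1/45836) = 9885/8956 + 141/22918 = 113903613/102626804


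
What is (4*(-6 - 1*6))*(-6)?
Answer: 288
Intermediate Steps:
(4*(-6 - 1*6))*(-6) = (4*(-6 - 6))*(-6) = (4*(-12))*(-6) = -48*(-6) = 288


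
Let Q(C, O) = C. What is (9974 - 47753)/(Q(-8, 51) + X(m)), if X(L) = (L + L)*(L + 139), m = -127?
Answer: 37779/3056 ≈ 12.362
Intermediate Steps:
X(L) = 2*L*(139 + L) (X(L) = (2*L)*(139 + L) = 2*L*(139 + L))
(9974 - 47753)/(Q(-8, 51) + X(m)) = (9974 - 47753)/(-8 + 2*(-127)*(139 - 127)) = -37779/(-8 + 2*(-127)*12) = -37779/(-8 - 3048) = -37779/(-3056) = -37779*(-1/3056) = 37779/3056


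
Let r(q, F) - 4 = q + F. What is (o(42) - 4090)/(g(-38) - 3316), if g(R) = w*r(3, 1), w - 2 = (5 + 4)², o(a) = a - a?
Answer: 2045/1326 ≈ 1.5422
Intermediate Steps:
o(a) = 0
r(q, F) = 4 + F + q (r(q, F) = 4 + (q + F) = 4 + (F + q) = 4 + F + q)
w = 83 (w = 2 + (5 + 4)² = 2 + 9² = 2 + 81 = 83)
g(R) = 664 (g(R) = 83*(4 + 1 + 3) = 83*8 = 664)
(o(42) - 4090)/(g(-38) - 3316) = (0 - 4090)/(664 - 3316) = -4090/(-2652) = -4090*(-1/2652) = 2045/1326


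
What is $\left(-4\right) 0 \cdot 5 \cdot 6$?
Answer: $0$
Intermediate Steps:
$\left(-4\right) 0 \cdot 5 \cdot 6 = 0 \cdot 30 = 0$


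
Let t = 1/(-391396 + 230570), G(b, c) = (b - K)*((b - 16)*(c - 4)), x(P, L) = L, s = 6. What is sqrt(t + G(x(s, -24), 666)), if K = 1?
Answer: sqrt(17122631506551174)/160826 ≈ 813.63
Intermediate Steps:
G(b, c) = (-1 + b)*(-16 + b)*(-4 + c) (G(b, c) = (b - 1*1)*((b - 16)*(c - 4)) = (b - 1)*((-16 + b)*(-4 + c)) = (-1 + b)*((-16 + b)*(-4 + c)) = (-1 + b)*(-16 + b)*(-4 + c))
t = -1/160826 (t = 1/(-160826) = -1/160826 ≈ -6.2179e-6)
sqrt(t + G(x(s, -24), 666)) = sqrt(-1/160826 + (-64 - 4*(-24)**2 + 16*666 + 68*(-24) + 666*(-24)**2 - 17*(-24)*666)) = sqrt(-1/160826 + (-64 - 4*576 + 10656 - 1632 + 666*576 + 271728)) = sqrt(-1/160826 + (-64 - 2304 + 10656 - 1632 + 383616 + 271728)) = sqrt(-1/160826 + 662000) = sqrt(106466811999/160826) = sqrt(17122631506551174)/160826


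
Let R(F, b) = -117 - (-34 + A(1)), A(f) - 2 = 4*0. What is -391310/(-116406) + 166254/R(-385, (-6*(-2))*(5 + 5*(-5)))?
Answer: -9659850887/4947255 ≈ -1952.6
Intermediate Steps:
A(f) = 2 (A(f) = 2 + 4*0 = 2 + 0 = 2)
R(F, b) = -85 (R(F, b) = -117 - (-34 + 2) = -117 - 1*(-32) = -117 + 32 = -85)
-391310/(-116406) + 166254/R(-385, (-6*(-2))*(5 + 5*(-5))) = -391310/(-116406) + 166254/(-85) = -391310*(-1/116406) + 166254*(-1/85) = 195655/58203 - 166254/85 = -9659850887/4947255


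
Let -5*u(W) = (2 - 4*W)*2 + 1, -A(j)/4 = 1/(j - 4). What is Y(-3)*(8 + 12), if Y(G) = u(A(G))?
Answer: -12/7 ≈ -1.7143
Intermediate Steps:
A(j) = -4/(-4 + j) (A(j) = -4/(j - 4) = -4/(-4 + j))
u(W) = -1 + 8*W/5 (u(W) = -((2 - 4*W)*2 + 1)/5 = -((4 - 8*W) + 1)/5 = -(5 - 8*W)/5 = -1 + 8*W/5)
Y(G) = -1 - 32/(5*(-4 + G)) (Y(G) = -1 + 8*(-4/(-4 + G))/5 = -1 - 32/(5*(-4 + G)))
Y(-3)*(8 + 12) = ((-12/5 - 1*(-3))/(-4 - 3))*(8 + 12) = ((-12/5 + 3)/(-7))*20 = -⅐*⅗*20 = -3/35*20 = -12/7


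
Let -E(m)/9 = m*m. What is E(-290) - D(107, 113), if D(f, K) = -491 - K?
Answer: -756296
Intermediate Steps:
E(m) = -9*m² (E(m) = -9*m*m = -9*m²)
E(-290) - D(107, 113) = -9*(-290)² - (-491 - 1*113) = -9*84100 - (-491 - 113) = -756900 - 1*(-604) = -756900 + 604 = -756296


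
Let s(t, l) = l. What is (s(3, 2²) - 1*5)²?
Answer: 1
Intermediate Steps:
(s(3, 2²) - 1*5)² = (2² - 1*5)² = (4 - 5)² = (-1)² = 1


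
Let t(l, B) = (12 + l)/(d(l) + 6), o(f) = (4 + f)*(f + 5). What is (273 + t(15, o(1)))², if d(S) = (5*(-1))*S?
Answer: 39312900/529 ≈ 74316.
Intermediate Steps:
d(S) = -5*S
o(f) = (4 + f)*(5 + f)
t(l, B) = (12 + l)/(6 - 5*l) (t(l, B) = (12 + l)/(-5*l + 6) = (12 + l)/(6 - 5*l))
(273 + t(15, o(1)))² = (273 + (-12 - 1*15)/(-6 + 5*15))² = (273 + (-12 - 15)/(-6 + 75))² = (273 - 27/69)² = (273 + (1/69)*(-27))² = (273 - 9/23)² = (6270/23)² = 39312900/529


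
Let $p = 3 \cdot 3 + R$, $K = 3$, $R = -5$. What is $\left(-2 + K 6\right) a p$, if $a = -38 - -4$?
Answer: $-2176$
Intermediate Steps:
$a = -34$ ($a = -38 + 4 = -34$)
$p = 4$ ($p = 3 \cdot 3 - 5 = 9 - 5 = 4$)
$\left(-2 + K 6\right) a p = \left(-2 + 3 \cdot 6\right) \left(\left(-34\right) 4\right) = \left(-2 + 18\right) \left(-136\right) = 16 \left(-136\right) = -2176$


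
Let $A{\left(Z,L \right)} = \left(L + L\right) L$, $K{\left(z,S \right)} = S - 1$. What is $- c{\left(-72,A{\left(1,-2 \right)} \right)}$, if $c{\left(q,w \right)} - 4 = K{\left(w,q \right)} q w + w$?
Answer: $-42060$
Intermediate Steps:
$K{\left(z,S \right)} = -1 + S$
$A{\left(Z,L \right)} = 2 L^{2}$ ($A{\left(Z,L \right)} = 2 L L = 2 L^{2}$)
$c{\left(q,w \right)} = 4 + w + q w \left(-1 + q\right)$ ($c{\left(q,w \right)} = 4 + \left(\left(-1 + q\right) q w + w\right) = 4 + \left(q \left(-1 + q\right) w + w\right) = 4 + \left(q w \left(-1 + q\right) + w\right) = 4 + \left(w + q w \left(-1 + q\right)\right) = 4 + w + q w \left(-1 + q\right)$)
$- c{\left(-72,A{\left(1,-2 \right)} \right)} = - (4 + 2 \left(-2\right)^{2} - 72 \cdot 2 \left(-2\right)^{2} \left(-1 - 72\right)) = - (4 + 2 \cdot 4 - 72 \cdot 2 \cdot 4 \left(-73\right)) = - (4 + 8 - 576 \left(-73\right)) = - (4 + 8 + 42048) = \left(-1\right) 42060 = -42060$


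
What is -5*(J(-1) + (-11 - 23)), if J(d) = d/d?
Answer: 165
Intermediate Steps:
J(d) = 1
-5*(J(-1) + (-11 - 23)) = -5*(1 + (-11 - 23)) = -5*(1 - 34) = -5*(-33) = 165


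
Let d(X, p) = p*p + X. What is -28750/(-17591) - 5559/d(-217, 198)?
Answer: 1023087881/685820317 ≈ 1.4918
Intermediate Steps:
d(X, p) = X + p**2 (d(X, p) = p**2 + X = X + p**2)
-28750/(-17591) - 5559/d(-217, 198) = -28750/(-17591) - 5559/(-217 + 198**2) = -28750*(-1/17591) - 5559/(-217 + 39204) = 28750/17591 - 5559/38987 = 1023087881/685820317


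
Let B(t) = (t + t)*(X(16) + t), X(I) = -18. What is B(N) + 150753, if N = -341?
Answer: 395591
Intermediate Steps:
B(t) = 2*t*(-18 + t) (B(t) = (t + t)*(-18 + t) = (2*t)*(-18 + t) = 2*t*(-18 + t))
B(N) + 150753 = 2*(-341)*(-18 - 341) + 150753 = 2*(-341)*(-359) + 150753 = 244838 + 150753 = 395591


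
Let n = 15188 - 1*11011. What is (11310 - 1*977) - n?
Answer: 6156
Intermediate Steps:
n = 4177 (n = 15188 - 11011 = 4177)
(11310 - 1*977) - n = (11310 - 1*977) - 1*4177 = (11310 - 977) - 4177 = 10333 - 4177 = 6156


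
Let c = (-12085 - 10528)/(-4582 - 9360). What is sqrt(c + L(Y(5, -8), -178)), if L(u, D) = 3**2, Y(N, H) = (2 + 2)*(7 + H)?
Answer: sqrt(2064684722)/13942 ≈ 3.2591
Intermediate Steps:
Y(N, H) = 28 + 4*H (Y(N, H) = 4*(7 + H) = 28 + 4*H)
L(u, D) = 9
c = 22613/13942 (c = -22613/(-13942) = -22613*(-1/13942) = 22613/13942 ≈ 1.6219)
sqrt(c + L(Y(5, -8), -178)) = sqrt(22613/13942 + 9) = sqrt(148091/13942) = sqrt(2064684722)/13942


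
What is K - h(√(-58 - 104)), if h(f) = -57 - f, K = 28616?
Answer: 28673 + 9*I*√2 ≈ 28673.0 + 12.728*I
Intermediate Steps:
K - h(√(-58 - 104)) = 28616 - (-57 - √(-58 - 104)) = 28616 - (-57 - √(-162)) = 28616 - (-57 - 9*I*√2) = 28616 + (57 + 9*I*√2) = 28673 + 9*I*√2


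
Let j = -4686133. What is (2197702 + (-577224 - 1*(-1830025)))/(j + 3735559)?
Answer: -3450503/950574 ≈ -3.6299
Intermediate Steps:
(2197702 + (-577224 - 1*(-1830025)))/(j + 3735559) = (2197702 + (-577224 - 1*(-1830025)))/(-4686133 + 3735559) = (2197702 + (-577224 + 1830025))/(-950574) = (2197702 + 1252801)*(-1/950574) = 3450503*(-1/950574) = -3450503/950574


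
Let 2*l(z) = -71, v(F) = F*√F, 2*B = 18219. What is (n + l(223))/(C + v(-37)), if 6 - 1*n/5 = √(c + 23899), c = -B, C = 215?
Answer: -2365/193756 - 1075*√59158/193756 - 407*I*√37/193756 - 185*I*√2188846/193756 ≈ -1.3617 - 1.4254*I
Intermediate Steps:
B = 18219/2 (B = (½)*18219 = 18219/2 ≈ 9109.5)
c = -18219/2 (c = -1*18219/2 = -18219/2 ≈ -9109.5)
v(F) = F^(3/2)
n = 30 - 5*√59158/2 (n = 30 - 5*√(-18219/2 + 23899) = 30 - 5*√59158/2 ≈ -578.06)
l(z) = -71/2 (l(z) = (½)*(-71) = -71/2)
(n + l(223))/(C + v(-37)) = ((30 - 5*√59158/2) - 71/2)/(215 + (-37)^(3/2)) = (-11/2 - 5*√59158/2)/(215 - 37*I*√37)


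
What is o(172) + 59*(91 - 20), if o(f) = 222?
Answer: 4411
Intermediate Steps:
o(172) + 59*(91 - 20) = 222 + 59*(91 - 20) = 222 + 59*71 = 222 + 4189 = 4411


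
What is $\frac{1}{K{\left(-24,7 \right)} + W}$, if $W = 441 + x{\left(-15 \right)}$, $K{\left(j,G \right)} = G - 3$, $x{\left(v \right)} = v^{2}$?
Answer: $\frac{1}{670} \approx 0.0014925$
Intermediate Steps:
$K{\left(j,G \right)} = -3 + G$
$W = 666$ ($W = 441 + \left(-15\right)^{2} = 441 + 225 = 666$)
$\frac{1}{K{\left(-24,7 \right)} + W} = \frac{1}{\left(-3 + 7\right) + 666} = \frac{1}{4 + 666} = \frac{1}{670}$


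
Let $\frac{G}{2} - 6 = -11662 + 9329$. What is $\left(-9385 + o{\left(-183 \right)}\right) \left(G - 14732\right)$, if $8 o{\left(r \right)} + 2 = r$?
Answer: $\frac{729543645}{4} \approx 1.8239 \cdot 10^{8}$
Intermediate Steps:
$G = -4654$ ($G = 12 + 2 \left(-11662 + 9329\right) = 12 + 2 \left(-2333\right) = 12 - 4666 = -4654$)
$o{\left(r \right)} = - \frac{1}{4} + \frac{r}{8}$
$\left(-9385 + o{\left(-183 \right)}\right) \left(G - 14732\right) = \left(-9385 + \left(- \frac{1}{4} + \frac{1}{8} \left(-183\right)\right)\right) \left(-4654 - 14732\right) = \left(-9385 - \frac{185}{8}\right) \left(-19386\right) = \left(- \frac{75265}{8}\right) \left(-19386\right) = \frac{729543645}{4}$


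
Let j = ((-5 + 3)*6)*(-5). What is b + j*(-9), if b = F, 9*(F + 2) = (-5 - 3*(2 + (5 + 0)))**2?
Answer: -4202/9 ≈ -466.89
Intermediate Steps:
j = 60 (j = -2*6*(-5) = -12*(-5) = 60)
F = 658/9 (F = -2 + (-5 - 3*(2 + (5 + 0)))**2/9 = -2 + (-5 - 3*(2 + 5))**2/9 = -2 + (-5 - 3*7)**2/9 = -2 + (-5 - 21)**2/9 = -2 + (1/9)*(-26)**2 = -2 + (1/9)*676 = -2 + 676/9 = 658/9 ≈ 73.111)
b = 658/9 ≈ 73.111
b + j*(-9) = 658/9 + 60*(-9) = 658/9 - 540 = -4202/9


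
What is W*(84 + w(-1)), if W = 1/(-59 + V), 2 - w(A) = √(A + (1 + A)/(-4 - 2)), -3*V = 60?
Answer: -86/79 + I/79 ≈ -1.0886 + 0.012658*I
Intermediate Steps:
V = -20 (V = -⅓*60 = -20)
w(A) = 2 - √(-⅙ + 5*A/6) (w(A) = 2 - √(A + (1 + A)/(-4 - 2)) = 2 - √(A + (1 + A)/(-6)) = 2 - √(A + (1 + A)*(-⅙)) = 2 - √(A + (-⅙ - A/6)) = 2 - √(-⅙ + 5*A/6))
W = -1/79 (W = 1/(-59 - 20) = 1/(-79) = -1/79 ≈ -0.012658)
W*(84 + w(-1)) = -(84 + (2 - √(-6 + 30*(-1))/6))/79 = -(84 + (2 - √(-6 - 30)/6))/79 = -(84 + (2 - I))/79 = -(86 - I)/79 = -86/79 + I/79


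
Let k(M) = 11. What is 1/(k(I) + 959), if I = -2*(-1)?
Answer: 1/970 ≈ 0.0010309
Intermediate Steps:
I = 2
1/(k(I) + 959) = 1/(11 + 959) = 1/970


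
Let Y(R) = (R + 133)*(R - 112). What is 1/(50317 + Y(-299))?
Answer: 1/118543 ≈ 8.4358e-6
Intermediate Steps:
Y(R) = (-112 + R)*(133 + R) (Y(R) = (133 + R)*(-112 + R) = (-112 + R)*(133 + R))
1/(50317 + Y(-299)) = 1/(50317 + (-14896 + (-299)² + 21*(-299))) = 1/(50317 + (-14896 + 89401 - 6279)) = 1/(50317 + 68226) = 1/118543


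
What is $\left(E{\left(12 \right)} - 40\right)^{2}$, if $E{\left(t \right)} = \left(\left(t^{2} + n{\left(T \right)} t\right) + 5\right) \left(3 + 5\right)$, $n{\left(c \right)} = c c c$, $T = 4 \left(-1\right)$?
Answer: $24920064$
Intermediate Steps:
$T = -4$
$n{\left(c \right)} = c^{3}$ ($n{\left(c \right)} = c^{2} c = c^{3}$)
$E{\left(t \right)} = 40 - 512 t + 8 t^{2}$ ($E{\left(t \right)} = \left(\left(t^{2} + \left(-4\right)^{3} t\right) + 5\right) \left(3 + 5\right) = \left(\left(t^{2} - 64 t\right) + 5\right) 8 = \left(5 + t^{2} - 64 t\right) 8 = 40 - 512 t + 8 t^{2}$)
$\left(E{\left(12 \right)} - 40\right)^{2} = \left(\left(40 - 6144 + 8 \cdot 12^{2}\right) - 40\right)^{2} = \left(\left(40 - 6144 + 8 \cdot 144\right) - 40\right)^{2} = \left(\left(40 - 6144 + 1152\right) - 40\right)^{2} = \left(-4952 - 40\right)^{2} = \left(-4992\right)^{2} = 24920064$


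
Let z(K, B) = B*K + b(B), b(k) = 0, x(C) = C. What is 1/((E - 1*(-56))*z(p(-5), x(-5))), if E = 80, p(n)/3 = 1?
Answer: -1/2040 ≈ -0.00049020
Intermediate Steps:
p(n) = 3 (p(n) = 3*1 = 3)
z(K, B) = B*K (z(K, B) = B*K + 0 = B*K)
1/((E - 1*(-56))*z(p(-5), x(-5))) = 1/((80 - 1*(-56))*(-5*3)) = 1/((80 + 56)*(-15)) = 1/(136*(-15)) = 1/(-2040) = -1/2040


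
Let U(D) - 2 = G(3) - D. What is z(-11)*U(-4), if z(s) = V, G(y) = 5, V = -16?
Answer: -176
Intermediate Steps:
U(D) = 7 - D (U(D) = 2 + (5 - D) = 7 - D)
z(s) = -16
z(-11)*U(-4) = -16*(7 - 1*(-4)) = -16*(7 + 4) = -16*11 = -176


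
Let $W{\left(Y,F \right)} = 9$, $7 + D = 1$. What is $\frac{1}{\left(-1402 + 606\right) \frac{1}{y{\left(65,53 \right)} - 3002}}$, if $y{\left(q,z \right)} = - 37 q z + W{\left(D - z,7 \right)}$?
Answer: $\frac{65229}{398} \approx 163.89$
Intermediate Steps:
$D = -6$ ($D = -7 + 1 = -6$)
$y{\left(q,z \right)} = 9 - 37 q z$ ($y{\left(q,z \right)} = - 37 q z + 9 = 9 - 37 q z$)
$\frac{1}{\left(-1402 + 606\right) \frac{1}{y{\left(65,53 \right)} - 3002}} = \frac{1}{\left(-1402 + 606\right) \frac{1}{\left(9 - 2405 \cdot 53\right) - 3002}} = \frac{1}{\left(-796\right) \frac{1}{\left(9 - 127465\right) - 3002}} = \frac{1}{\left(-796\right) \frac{1}{-127456 - 3002}} = \frac{1}{\left(-796\right) \frac{1}{-130458}} = \frac{1}{\left(-796\right) \left(- \frac{1}{130458}\right)} = \frac{1}{\frac{398}{65229}} = \frac{65229}{398}$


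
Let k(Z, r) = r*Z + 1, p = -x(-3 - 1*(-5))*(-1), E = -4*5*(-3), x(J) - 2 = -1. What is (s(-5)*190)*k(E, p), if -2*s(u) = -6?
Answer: 34770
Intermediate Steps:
x(J) = 1 (x(J) = 2 - 1 = 1)
E = 60 (E = -20*(-3) = 60)
s(u) = 3 (s(u) = -½*(-6) = 3)
p = 1 (p = -1*1*(-1) = -1*(-1) = 1)
k(Z, r) = 1 + Z*r (k(Z, r) = Z*r + 1 = 1 + Z*r)
(s(-5)*190)*k(E, p) = (3*190)*(1 + 60*1) = 570*(1 + 60) = 570*61 = 34770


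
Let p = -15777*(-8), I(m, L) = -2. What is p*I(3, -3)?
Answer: -252432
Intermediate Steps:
p = 126216
p*I(3, -3) = 126216*(-2) = -252432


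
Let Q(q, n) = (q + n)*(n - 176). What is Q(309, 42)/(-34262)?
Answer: 23517/17131 ≈ 1.3728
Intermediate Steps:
Q(q, n) = (-176 + n)*(n + q) (Q(q, n) = (n + q)*(-176 + n) = (-176 + n)*(n + q))
Q(309, 42)/(-34262) = (42**2 - 176*42 - 176*309 + 42*309)/(-34262) = (1764 - 7392 - 54384 + 12978)*(-1/34262) = -47034*(-1/34262) = 23517/17131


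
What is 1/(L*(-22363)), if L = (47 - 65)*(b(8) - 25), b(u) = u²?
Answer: 1/15698826 ≈ 6.3699e-8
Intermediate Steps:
L = -702 (L = (47 - 65)*(8² - 25) = -18*(64 - 25) = -18*39 = -702)
1/(L*(-22363)) = 1/(-702*(-22363)) = -1/702*(-1/22363) = 1/15698826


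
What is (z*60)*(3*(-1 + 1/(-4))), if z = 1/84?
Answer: -75/28 ≈ -2.6786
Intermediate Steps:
z = 1/84 ≈ 0.011905
(z*60)*(3*(-1 + 1/(-4))) = ((1/84)*60)*(3*(-1 + 1/(-4))) = 5*(3*(-1 - 1/4))/7 = 5*(3*(-5/4))/7 = (5/7)*(-15/4) = -75/28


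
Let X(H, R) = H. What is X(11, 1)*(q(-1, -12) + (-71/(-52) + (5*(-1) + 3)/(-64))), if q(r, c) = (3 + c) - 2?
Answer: -43945/416 ≈ -105.64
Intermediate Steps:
q(r, c) = 1 + c
X(11, 1)*(q(-1, -12) + (-71/(-52) + (5*(-1) + 3)/(-64))) = 11*((1 - 12) + (-71/(-52) + (5*(-1) + 3)/(-64))) = 11*(-11 + (-71*(-1/52) + (-5 + 3)*(-1/64))) = 11*(-11 + (71/52 - 2*(-1/64))) = 11*(-11 + (71/52 + 1/32)) = 11*(-11 + 581/416) = 11*(-3995/416) = -43945/416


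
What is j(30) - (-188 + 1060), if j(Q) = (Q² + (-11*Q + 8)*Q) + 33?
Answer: -9599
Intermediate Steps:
j(Q) = 33 + Q² + Q*(8 - 11*Q) (j(Q) = (Q² + (8 - 11*Q)*Q) + 33 = (Q² + Q*(8 - 11*Q)) + 33 = 33 + Q² + Q*(8 - 11*Q))
j(30) - (-188 + 1060) = (33 - 10*30² + 8*30) - (-188 + 1060) = (33 - 10*900 + 240) - 1*872 = (33 - 9000 + 240) - 872 = -8727 - 872 = -9599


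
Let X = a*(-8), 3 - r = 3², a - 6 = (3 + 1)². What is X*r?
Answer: 1056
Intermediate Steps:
a = 22 (a = 6 + (3 + 1)² = 6 + 4² = 6 + 16 = 22)
r = -6 (r = 3 - 1*3² = 3 - 1*9 = 3 - 9 = -6)
X = -176 (X = 22*(-8) = -176)
X*r = -176*(-6) = 1056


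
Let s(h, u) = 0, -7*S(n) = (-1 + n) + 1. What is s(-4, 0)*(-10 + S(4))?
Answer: 0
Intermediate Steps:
S(n) = -n/7 (S(n) = -((-1 + n) + 1)/7 = -n/7)
s(-4, 0)*(-10 + S(4)) = 0*(-10 - ⅐*4) = 0*(-10 - 4/7) = 0*(-74/7) = 0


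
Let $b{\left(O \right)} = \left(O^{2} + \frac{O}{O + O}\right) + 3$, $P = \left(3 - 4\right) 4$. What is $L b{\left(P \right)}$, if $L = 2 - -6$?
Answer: $156$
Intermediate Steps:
$P = -4$ ($P = \left(-1\right) 4 = -4$)
$b{\left(O \right)} = \frac{7}{2} + O^{2}$ ($b{\left(O \right)} = \left(O^{2} + \frac{O}{2 O}\right) + 3 = \left(O^{2} + \frac{1}{2 O} O\right) + 3 = \left(O^{2} + \frac{1}{2}\right) + 3 = \left(\frac{1}{2} + O^{2}\right) + 3 = \frac{7}{2} + O^{2}$)
$L = 8$ ($L = 2 + 6 = 8$)
$L b{\left(P \right)} = 8 \left(\frac{7}{2} + \left(-4\right)^{2}\right) = 8 \left(\frac{7}{2} + 16\right) = 8 \cdot \frac{39}{2} = 156$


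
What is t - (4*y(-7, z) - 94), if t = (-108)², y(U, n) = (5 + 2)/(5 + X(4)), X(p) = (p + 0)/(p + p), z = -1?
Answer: 129282/11 ≈ 11753.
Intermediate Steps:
X(p) = ½ (X(p) = p/((2*p)) = p*(1/(2*p)) = ½)
y(U, n) = 14/11 (y(U, n) = (5 + 2)/(5 + ½) = 7/(11/2) = 7*(2/11) = 14/11)
t = 11664
t - (4*y(-7, z) - 94) = 11664 - (4*(14/11) - 94) = 11664 - (56/11 - 94) = 11664 - 1*(-978/11) = 11664 + 978/11 = 129282/11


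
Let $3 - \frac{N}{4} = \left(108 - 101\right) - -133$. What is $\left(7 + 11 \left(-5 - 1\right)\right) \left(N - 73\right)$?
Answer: $36639$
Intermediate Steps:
$N = -548$ ($N = 12 - 4 \left(\left(108 - 101\right) - -133\right) = 12 - 4 \left(\left(108 - 101\right) + 133\right) = 12 - 4 \left(7 + 133\right) = 12 - 560 = -548$)
$\left(7 + 11 \left(-5 - 1\right)\right) \left(N - 73\right) = \left(7 + 11 \left(-5 - 1\right)\right) \left(-548 - 73\right) = \left(7 + 11 \left(-5 - 1\right)\right) \left(-621\right) = \left(7 + 11 \left(-6\right)\right) \left(-621\right) = \left(7 - 66\right) \left(-621\right) = \left(-59\right) \left(-621\right) = 36639$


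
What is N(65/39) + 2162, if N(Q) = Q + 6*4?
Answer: 6563/3 ≈ 2187.7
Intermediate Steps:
N(Q) = 24 + Q (N(Q) = Q + 24 = 24 + Q)
N(65/39) + 2162 = (24 + 65/39) + 2162 = (24 + 65*(1/39)) + 2162 = (24 + 5/3) + 2162 = 77/3 + 2162 = 6563/3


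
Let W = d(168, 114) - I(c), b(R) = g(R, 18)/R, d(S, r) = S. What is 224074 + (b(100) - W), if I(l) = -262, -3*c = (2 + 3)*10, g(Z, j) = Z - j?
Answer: 11182241/50 ≈ 2.2364e+5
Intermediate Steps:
c = -50/3 (c = -(2 + 3)*10/3 = -5*10/3 = -⅓*50 = -50/3 ≈ -16.667)
b(R) = (-18 + R)/R (b(R) = (R - 1*18)/R = (R - 18)/R = (-18 + R)/R)
W = 430 (W = 168 - 1*(-262) = 168 + 262 = 430)
224074 + (b(100) - W) = 224074 + ((-18 + 100)/100 - 1*430) = 224074 + ((1/100)*82 - 430) = 224074 + (41/50 - 430) = 224074 - 21459/50 = 11182241/50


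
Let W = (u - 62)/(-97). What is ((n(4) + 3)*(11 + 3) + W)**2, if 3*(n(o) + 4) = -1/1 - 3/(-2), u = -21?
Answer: 9897316/84681 ≈ 116.88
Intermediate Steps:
n(o) = -23/6 (n(o) = -4 + (-1/1 - 3/(-2))/3 = -4 + (-1*1 - 3*(-1/2))/3 = -4 + (-1 + 3/2)/3 = -4 + (1/3)*(1/2) = -4 + 1/6 = -23/6)
W = 83/97 (W = (-21 - 62)/(-97) = -83*(-1/97) = 83/97 ≈ 0.85567)
((n(4) + 3)*(11 + 3) + W)**2 = ((-23/6 + 3)*(11 + 3) + 83/97)**2 = (-5/6*14 + 83/97)**2 = (-35/3 + 83/97)**2 = (-3146/291)**2 = 9897316/84681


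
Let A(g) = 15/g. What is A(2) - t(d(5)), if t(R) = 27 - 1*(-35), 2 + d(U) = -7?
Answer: -109/2 ≈ -54.500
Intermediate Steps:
d(U) = -9 (d(U) = -2 - 7 = -9)
t(R) = 62 (t(R) = 27 + 35 = 62)
A(2) - t(d(5)) = 15/2 - 1*62 = 15*(1/2) - 62 = 15/2 - 62 = -109/2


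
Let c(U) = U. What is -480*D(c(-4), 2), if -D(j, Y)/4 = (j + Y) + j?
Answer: -11520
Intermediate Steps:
D(j, Y) = -8*j - 4*Y (D(j, Y) = -4*((j + Y) + j) = -4*((Y + j) + j) = -4*(Y + 2*j) = -8*j - 4*Y)
-480*D(c(-4), 2) = -480*(-8*(-4) - 4*2) = -480*(32 - 8) = -480*24 = -11520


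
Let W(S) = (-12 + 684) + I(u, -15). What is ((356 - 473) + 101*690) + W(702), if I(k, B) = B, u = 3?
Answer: 70230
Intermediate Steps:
W(S) = 657 (W(S) = (-12 + 684) - 15 = 672 - 15 = 657)
((356 - 473) + 101*690) + W(702) = ((356 - 473) + 101*690) + 657 = (-117 + 69690) + 657 = 69573 + 657 = 70230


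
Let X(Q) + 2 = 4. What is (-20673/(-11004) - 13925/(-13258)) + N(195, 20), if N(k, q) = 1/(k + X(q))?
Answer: 2007776615/684298412 ≈ 2.9341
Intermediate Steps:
X(Q) = 2 (X(Q) = -2 + 4 = 2)
N(k, q) = 1/(2 + k) (N(k, q) = 1/(k + 2) = 1/(2 + k))
(-20673/(-11004) - 13925/(-13258)) + N(195, 20) = (-20673/(-11004) - 13925/(-13258)) + 1/(2 + 195) = (-20673*(-1/11004) - 13925*(-1/13258)) + 1/197 = (6891/3668 + 13925/13258) + 1/197 = 10174127/3473596 + 1/197 = 2007776615/684298412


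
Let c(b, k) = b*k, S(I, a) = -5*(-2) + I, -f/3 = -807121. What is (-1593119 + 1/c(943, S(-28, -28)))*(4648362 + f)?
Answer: -21241854337996175/1886 ≈ -1.1263e+13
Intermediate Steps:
f = 2421363 (f = -3*(-807121) = 2421363)
S(I, a) = 10 + I
(-1593119 + 1/c(943, S(-28, -28)))*(4648362 + f) = (-1593119 + 1/(943*(10 - 28)))*(4648362 + 2421363) = (-1593119 + 1/(943*(-18)))*7069725 = (-1593119 + 1/(-16974))*7069725 = (-1593119 - 1/16974)*7069725 = -27041601907/16974*7069725 = -21241854337996175/1886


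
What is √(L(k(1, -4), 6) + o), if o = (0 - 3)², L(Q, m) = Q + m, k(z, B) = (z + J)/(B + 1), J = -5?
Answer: 7*√3/3 ≈ 4.0415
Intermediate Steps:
k(z, B) = (-5 + z)/(1 + B) (k(z, B) = (z - 5)/(B + 1) = (-5 + z)/(1 + B))
o = 9 (o = (-3)² = 9)
√(L(k(1, -4), 6) + o) = √(((-5 + 1)/(1 - 4) + 6) + 9) = √((-4/(-3) + 6) + 9) = √((-⅓*(-4) + 6) + 9) = √((4/3 + 6) + 9) = √(22/3 + 9) = √(49/3) = 7*√3/3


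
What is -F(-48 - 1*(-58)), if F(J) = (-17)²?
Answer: -289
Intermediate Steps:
F(J) = 289
-F(-48 - 1*(-58)) = -1*289 = -289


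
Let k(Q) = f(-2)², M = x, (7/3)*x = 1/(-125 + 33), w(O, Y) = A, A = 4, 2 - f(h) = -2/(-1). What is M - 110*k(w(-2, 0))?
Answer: -3/644 ≈ -0.0046584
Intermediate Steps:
f(h) = 0 (f(h) = 2 - (-2)/(-1) = 2 - (-2)*(-1) = 2 - 1*2 = 2 - 2 = 0)
w(O, Y) = 4
x = -3/644 (x = 3/(7*(-125 + 33)) = (3/7)/(-92) = (3/7)*(-1/92) = -3/644 ≈ -0.0046584)
M = -3/644 ≈ -0.0046584
k(Q) = 0 (k(Q) = 0² = 0)
M - 110*k(w(-2, 0)) = -3/644 - 110*0 = -3/644 + 0 = -3/644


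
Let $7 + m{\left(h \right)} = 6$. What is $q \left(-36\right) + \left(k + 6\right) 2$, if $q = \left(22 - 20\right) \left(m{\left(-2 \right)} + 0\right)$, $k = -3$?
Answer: $78$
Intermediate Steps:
$m{\left(h \right)} = -1$ ($m{\left(h \right)} = -7 + 6 = -1$)
$q = -2$ ($q = \left(22 - 20\right) \left(-1 + 0\right) = 2 \left(-1\right) = -2$)
$q \left(-36\right) + \left(k + 6\right) 2 = \left(-2\right) \left(-36\right) + \left(-3 + 6\right) 2 = 72 + 3 \cdot 2 = 72 + 6 = 78$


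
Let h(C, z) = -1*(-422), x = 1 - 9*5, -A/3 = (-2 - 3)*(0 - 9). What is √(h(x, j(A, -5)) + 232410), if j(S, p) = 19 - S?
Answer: 8*√3638 ≈ 482.53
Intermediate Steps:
A = -135 (A = -3*(-2 - 3)*(0 - 9) = -(-15)*(-9) = -3*45 = -135)
x = -44 (x = 1 - 45 = -44)
h(C, z) = 422
√(h(x, j(A, -5)) + 232410) = √(422 + 232410) = √232832 = 8*√3638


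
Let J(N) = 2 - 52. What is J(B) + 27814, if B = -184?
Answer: 27764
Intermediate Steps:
J(N) = -50
J(B) + 27814 = -50 + 27814 = 27764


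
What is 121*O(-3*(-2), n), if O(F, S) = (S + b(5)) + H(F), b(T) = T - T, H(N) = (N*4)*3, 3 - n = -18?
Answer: 11253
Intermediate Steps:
n = 21 (n = 3 - 1*(-18) = 3 + 18 = 21)
H(N) = 12*N (H(N) = (4*N)*3 = 12*N)
b(T) = 0
O(F, S) = S + 12*F (O(F, S) = (S + 0) + 12*F = S + 12*F)
121*O(-3*(-2), n) = 121*(21 + 12*(-3*(-2))) = 121*(21 + 12*6) = 121*(21 + 72) = 121*93 = 11253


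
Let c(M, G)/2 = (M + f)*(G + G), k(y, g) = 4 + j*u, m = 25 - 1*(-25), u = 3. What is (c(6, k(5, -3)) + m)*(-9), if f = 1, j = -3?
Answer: 810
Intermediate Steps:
m = 50 (m = 25 + 25 = 50)
k(y, g) = -5 (k(y, g) = 4 - 3*3 = 4 - 9 = -5)
c(M, G) = 4*G*(1 + M) (c(M, G) = 2*((M + 1)*(G + G)) = 2*((1 + M)*(2*G)) = 2*(2*G*(1 + M)) = 4*G*(1 + M))
(c(6, k(5, -3)) + m)*(-9) = (4*(-5)*(1 + 6) + 50)*(-9) = (4*(-5)*7 + 50)*(-9) = (-140 + 50)*(-9) = -90*(-9) = 810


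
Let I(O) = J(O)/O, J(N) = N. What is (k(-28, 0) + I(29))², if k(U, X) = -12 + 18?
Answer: 49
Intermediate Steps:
k(U, X) = 6
I(O) = 1 (I(O) = O/O = 1)
(k(-28, 0) + I(29))² = (6 + 1)² = 7² = 49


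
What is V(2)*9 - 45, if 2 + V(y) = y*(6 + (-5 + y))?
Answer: -9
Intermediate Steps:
V(y) = -2 + y*(1 + y) (V(y) = -2 + y*(6 + (-5 + y)) = -2 + y*(1 + y))
V(2)*9 - 45 = (-2 + 2 + 2²)*9 - 45 = (-2 + 2 + 4)*9 - 45 = 4*9 - 45 = 36 - 45 = -9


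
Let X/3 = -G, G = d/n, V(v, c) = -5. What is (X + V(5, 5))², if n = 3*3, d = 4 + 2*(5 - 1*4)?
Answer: 49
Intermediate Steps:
d = 6 (d = 4 + 2*(5 - 4) = 4 + 2*1 = 4 + 2 = 6)
n = 9
G = ⅔ (G = 6/9 = 6*(⅑) = ⅔ ≈ 0.66667)
X = -2 (X = 3*(-1*⅔) = 3*(-⅔) = -2)
(X + V(5, 5))² = (-2 - 5)² = (-7)² = 49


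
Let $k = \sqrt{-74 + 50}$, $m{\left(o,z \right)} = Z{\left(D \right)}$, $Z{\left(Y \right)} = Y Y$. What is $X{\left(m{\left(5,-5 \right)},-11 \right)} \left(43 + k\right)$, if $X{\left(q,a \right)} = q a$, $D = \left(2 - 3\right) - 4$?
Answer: $-11825 - 550 i \sqrt{6} \approx -11825.0 - 1347.2 i$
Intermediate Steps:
$D = -5$ ($D = -1 - 4 = -5$)
$Z{\left(Y \right)} = Y^{2}$
$m{\left(o,z \right)} = 25$ ($m{\left(o,z \right)} = \left(-5\right)^{2} = 25$)
$X{\left(q,a \right)} = a q$
$k = 2 i \sqrt{6}$ ($k = \sqrt{-24} = 2 i \sqrt{6} \approx 4.899 i$)
$X{\left(m{\left(5,-5 \right)},-11 \right)} \left(43 + k\right) = \left(-11\right) 25 \left(43 + 2 i \sqrt{6}\right) = - 275 \left(43 + 2 i \sqrt{6}\right) = -11825 - 550 i \sqrt{6}$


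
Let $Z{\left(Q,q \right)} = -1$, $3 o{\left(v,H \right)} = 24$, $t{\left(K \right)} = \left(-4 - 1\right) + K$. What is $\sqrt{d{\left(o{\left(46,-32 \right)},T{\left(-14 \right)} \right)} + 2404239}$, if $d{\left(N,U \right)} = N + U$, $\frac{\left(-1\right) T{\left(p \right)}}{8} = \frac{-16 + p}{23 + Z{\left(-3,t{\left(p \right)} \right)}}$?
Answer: $\frac{\sqrt{290915207}}{11} \approx 1550.6$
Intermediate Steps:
$t{\left(K \right)} = -5 + K$
$o{\left(v,H \right)} = 8$ ($o{\left(v,H \right)} = \frac{1}{3} \cdot 24 = 8$)
$T{\left(p \right)} = \frac{64}{11} - \frac{4 p}{11}$ ($T{\left(p \right)} = - 8 \frac{-16 + p}{23 - 1} = - 8 \frac{-16 + p}{22} = - 8 \left(-16 + p\right) \frac{1}{22} = - 8 \left(- \frac{8}{11} + \frac{p}{22}\right) = \frac{64}{11} - \frac{4 p}{11}$)
$\sqrt{d{\left(o{\left(46,-32 \right)},T{\left(-14 \right)} \right)} + 2404239} = \sqrt{\left(8 + \left(\frac{64}{11} - - \frac{56}{11}\right)\right) + 2404239} = \sqrt{\left(8 + \left(\frac{64}{11} + \frac{56}{11}\right)\right) + 2404239} = \sqrt{\left(8 + \frac{120}{11}\right) + 2404239} = \sqrt{\frac{208}{11} + 2404239} = \sqrt{\frac{26446837}{11}} = \frac{\sqrt{290915207}}{11}$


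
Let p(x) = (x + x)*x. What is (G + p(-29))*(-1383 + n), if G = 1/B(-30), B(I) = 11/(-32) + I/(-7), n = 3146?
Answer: 2618813090/883 ≈ 2.9658e+6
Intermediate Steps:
B(I) = -11/32 - I/7 (B(I) = 11*(-1/32) + I*(-⅐) = -11/32 - I/7)
p(x) = 2*x² (p(x) = (2*x)*x = 2*x²)
G = 224/883 (G = 1/(-11/32 - ⅐*(-30)) = 1/(-11/32 + 30/7) = 1/(883/224) = 224/883 ≈ 0.25368)
(G + p(-29))*(-1383 + n) = (224/883 + 2*(-29)²)*(-1383 + 3146) = (224/883 + 2*841)*1763 = (224/883 + 1682)*1763 = (1485430/883)*1763 = 2618813090/883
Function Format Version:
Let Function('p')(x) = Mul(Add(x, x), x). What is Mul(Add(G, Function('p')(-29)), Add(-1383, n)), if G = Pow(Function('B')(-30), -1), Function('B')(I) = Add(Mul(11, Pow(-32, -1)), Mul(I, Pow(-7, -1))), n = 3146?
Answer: Rational(2618813090, 883) ≈ 2.9658e+6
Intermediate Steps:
Function('B')(I) = Add(Rational(-11, 32), Mul(Rational(-1, 7), I)) (Function('B')(I) = Add(Mul(11, Rational(-1, 32)), Mul(I, Rational(-1, 7))) = Add(Rational(-11, 32), Mul(Rational(-1, 7), I)))
Function('p')(x) = Mul(2, Pow(x, 2)) (Function('p')(x) = Mul(Mul(2, x), x) = Mul(2, Pow(x, 2)))
G = Rational(224, 883) (G = Pow(Add(Rational(-11, 32), Mul(Rational(-1, 7), -30)), -1) = Pow(Add(Rational(-11, 32), Rational(30, 7)), -1) = Pow(Rational(883, 224), -1) = Rational(224, 883) ≈ 0.25368)
Mul(Add(G, Function('p')(-29)), Add(-1383, n)) = Mul(Add(Rational(224, 883), Mul(2, Pow(-29, 2))), Add(-1383, 3146)) = Mul(Add(Rational(224, 883), Mul(2, 841)), 1763) = Mul(Add(Rational(224, 883), 1682), 1763) = Mul(Rational(1485430, 883), 1763) = Rational(2618813090, 883)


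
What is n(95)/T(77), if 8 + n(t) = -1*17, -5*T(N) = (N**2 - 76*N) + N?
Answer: 125/154 ≈ 0.81169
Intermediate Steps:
T(N) = 15*N - N**2/5 (T(N) = -((N**2 - 76*N) + N)/5 = -(N**2 - 75*N)/5 = 15*N - N**2/5)
n(t) = -25 (n(t) = -8 - 1*17 = -8 - 17 = -25)
n(95)/T(77) = -25*5/(77*(75 - 1*77)) = -25*5/(77*(75 - 77)) = -25/((1/5)*77*(-2)) = -25/(-154/5) = -25*(-5/154) = 125/154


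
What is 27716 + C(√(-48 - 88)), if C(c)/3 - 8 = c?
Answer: 27740 + 6*I*√34 ≈ 27740.0 + 34.986*I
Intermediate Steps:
C(c) = 24 + 3*c
27716 + C(√(-48 - 88)) = 27716 + (24 + 3*√(-48 - 88)) = 27716 + (24 + 3*√(-136)) = 27716 + (24 + 3*(2*I*√34)) = 27716 + (24 + 6*I*√34) = 27740 + 6*I*√34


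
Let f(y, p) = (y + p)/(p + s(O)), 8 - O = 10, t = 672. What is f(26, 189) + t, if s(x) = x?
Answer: 125879/187 ≈ 673.15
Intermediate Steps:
O = -2 (O = 8 - 1*10 = 8 - 10 = -2)
f(y, p) = (p + y)/(-2 + p) (f(y, p) = (y + p)/(p - 2) = (p + y)/(-2 + p))
f(26, 189) + t = (189 + 26)/(-2 + 189) + 672 = 215/187 + 672 = 125879/187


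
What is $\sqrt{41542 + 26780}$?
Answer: $\sqrt{68322} \approx 261.38$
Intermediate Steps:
$\sqrt{41542 + 26780} = \sqrt{68322}$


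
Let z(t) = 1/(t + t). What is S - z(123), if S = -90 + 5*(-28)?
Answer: -56581/246 ≈ -230.00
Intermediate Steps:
z(t) = 1/(2*t)
S = -230 (S = -90 - 140 = -230)
S - z(123) = -230 - 1/(2*123) = -230 - 1*1/246 = -230 - 1/246 = -56581/246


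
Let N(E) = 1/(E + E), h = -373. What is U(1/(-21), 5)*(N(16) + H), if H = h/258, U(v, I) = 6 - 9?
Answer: 5839/1376 ≈ 4.2435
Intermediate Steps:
U(v, I) = -3
N(E) = 1/(2*E)
H = -373/258 ≈ -1.4457
U(1/(-21), 5)*(N(16) + H) = -3*((1/2)/16 - 373/258) = -3*((1/2)*(1/16) - 373/258) = -3*(1/32 - 373/258) = -3*(-5839/4128) = 5839/1376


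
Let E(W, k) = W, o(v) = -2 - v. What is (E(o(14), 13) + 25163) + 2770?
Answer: 27917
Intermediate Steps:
(E(o(14), 13) + 25163) + 2770 = ((-2 - 1*14) + 25163) + 2770 = ((-2 - 14) + 25163) + 2770 = (-16 + 25163) + 2770 = 25147 + 2770 = 27917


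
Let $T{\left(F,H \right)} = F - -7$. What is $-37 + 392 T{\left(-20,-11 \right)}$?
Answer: $-5133$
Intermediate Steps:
$T{\left(F,H \right)} = 7 + F$ ($T{\left(F,H \right)} = F + 7 = 7 + F$)
$-37 + 392 T{\left(-20,-11 \right)} = -37 + 392 \left(7 - 20\right) = -37 + 392 \left(-13\right) = -37 - 5096 = -5133$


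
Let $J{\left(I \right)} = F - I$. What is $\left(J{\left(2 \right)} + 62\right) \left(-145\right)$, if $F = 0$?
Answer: $-8700$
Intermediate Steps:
$J{\left(I \right)} = - I$ ($J{\left(I \right)} = 0 - I = - I$)
$\left(J{\left(2 \right)} + 62\right) \left(-145\right) = \left(\left(-1\right) 2 + 62\right) \left(-145\right) = \left(-2 + 62\right) \left(-145\right) = 60 \left(-145\right) = -8700$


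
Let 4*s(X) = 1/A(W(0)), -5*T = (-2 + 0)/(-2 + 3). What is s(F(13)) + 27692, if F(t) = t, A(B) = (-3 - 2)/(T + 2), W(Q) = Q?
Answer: 692297/25 ≈ 27692.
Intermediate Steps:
T = 2/5 (T = -(-2 + 0)/(5*(-2 + 3)) = -(-2)/(5*1) = -(-2)/5 = -1/5*(-2) = 2/5 ≈ 0.40000)
A(B) = -25/12 (A(B) = (-3 - 2)/(2/5 + 2) = -5/12/5 = -5*5/12 = -25/12)
s(X) = -3/25 (s(X) = 1/(4*(-25/12)) = (1/4)*(-12/25) = -3/25)
s(F(13)) + 27692 = -3/25 + 27692 = 692297/25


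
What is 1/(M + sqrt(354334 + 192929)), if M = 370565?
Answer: 370565/137317871962 - 3*sqrt(60807)/137317871962 ≈ 2.6932e-6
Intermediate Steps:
1/(M + sqrt(354334 + 192929)) = 1/(370565 + sqrt(354334 + 192929)) = 1/(370565 + sqrt(547263)) = 1/(370565 + 3*sqrt(60807))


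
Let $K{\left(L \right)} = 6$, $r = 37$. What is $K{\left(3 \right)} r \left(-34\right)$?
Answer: $-7548$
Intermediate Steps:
$K{\left(3 \right)} r \left(-34\right) = 6 \cdot 37 \left(-34\right) = 222 \left(-34\right) = -7548$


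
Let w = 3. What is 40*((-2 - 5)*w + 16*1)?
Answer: -200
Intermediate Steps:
40*((-2 - 5)*w + 16*1) = 40*((-2 - 5)*3 + 16*1) = 40*(-7*3 + 16) = 40*(-21 + 16) = 40*(-5) = -200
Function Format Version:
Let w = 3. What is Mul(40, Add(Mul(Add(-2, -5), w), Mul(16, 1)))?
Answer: -200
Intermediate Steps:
Mul(40, Add(Mul(Add(-2, -5), w), Mul(16, 1))) = Mul(40, Add(Mul(Add(-2, -5), 3), Mul(16, 1))) = Mul(40, Add(Mul(-7, 3), 16)) = Mul(40, Add(-21, 16)) = Mul(40, -5) = -200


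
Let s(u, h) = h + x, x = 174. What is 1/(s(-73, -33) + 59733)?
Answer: 1/59874 ≈ 1.6702e-5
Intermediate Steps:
s(u, h) = 174 + h (s(u, h) = h + 174 = 174 + h)
1/(s(-73, -33) + 59733) = 1/((174 - 33) + 59733) = 1/(141 + 59733) = 1/59874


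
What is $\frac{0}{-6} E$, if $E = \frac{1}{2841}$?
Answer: $0$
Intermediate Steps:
$E = \frac{1}{2841} \approx 0.00035199$
$\frac{0}{-6} E = \frac{0}{-6} \cdot \frac{1}{2841} = 0 \left(- \frac{1}{6}\right) \frac{1}{2841} = 0 \cdot \frac{1}{2841} = 0$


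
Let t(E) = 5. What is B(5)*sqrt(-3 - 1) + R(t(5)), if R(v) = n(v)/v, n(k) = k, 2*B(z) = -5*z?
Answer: 1 - 25*I ≈ 1.0 - 25.0*I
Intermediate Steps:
B(z) = -5*z/2 (B(z) = (-5*z)/2 = -5*z/2)
R(v) = 1 (R(v) = v/v = 1)
B(5)*sqrt(-3 - 1) + R(t(5)) = (-5/2*5)*sqrt(-3 - 1) + 1 = -25*I + 1 = 1 - 25*I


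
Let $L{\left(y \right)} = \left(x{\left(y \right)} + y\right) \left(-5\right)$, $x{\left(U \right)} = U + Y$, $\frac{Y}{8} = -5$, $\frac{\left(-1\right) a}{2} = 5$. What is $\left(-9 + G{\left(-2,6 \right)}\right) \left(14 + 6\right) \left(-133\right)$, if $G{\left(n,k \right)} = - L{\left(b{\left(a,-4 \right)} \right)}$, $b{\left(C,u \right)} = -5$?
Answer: $688940$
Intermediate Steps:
$a = -10$ ($a = \left(-2\right) 5 = -10$)
$Y = -40$ ($Y = 8 \left(-5\right) = -40$)
$x{\left(U \right)} = -40 + U$ ($x{\left(U \right)} = U - 40 = -40 + U$)
$L{\left(y \right)} = 200 - 10 y$ ($L{\left(y \right)} = \left(\left(-40 + y\right) + y\right) \left(-5\right) = \left(-40 + 2 y\right) \left(-5\right) = 200 - 10 y$)
$G{\left(n,k \right)} = -250$ ($G{\left(n,k \right)} = - (200 - -50) = - (200 + 50) = \left(-1\right) 250 = -250$)
$\left(-9 + G{\left(-2,6 \right)}\right) \left(14 + 6\right) \left(-133\right) = \left(-9 - 250\right) \left(14 + 6\right) \left(-133\right) = \left(-259\right) 20 \left(-133\right) = \left(-5180\right) \left(-133\right) = 688940$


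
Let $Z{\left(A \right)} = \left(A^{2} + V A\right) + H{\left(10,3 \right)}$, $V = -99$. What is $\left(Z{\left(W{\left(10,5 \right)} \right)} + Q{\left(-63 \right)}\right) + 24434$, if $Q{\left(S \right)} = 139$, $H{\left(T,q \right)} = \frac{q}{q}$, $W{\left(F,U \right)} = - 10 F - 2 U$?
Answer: $47564$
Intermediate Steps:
$H{\left(T,q \right)} = 1$
$Z{\left(A \right)} = 1 + A^{2} - 99 A$ ($Z{\left(A \right)} = \left(A^{2} - 99 A\right) + 1 = 1 + A^{2} - 99 A$)
$\left(Z{\left(W{\left(10,5 \right)} \right)} + Q{\left(-63 \right)}\right) + 24434 = \left(\left(1 + \left(\left(-10\right) 10 - 10\right)^{2} - 99 \left(\left(-10\right) 10 - 10\right)\right) + 139\right) + 24434 = \left(\left(1 + \left(-100 - 10\right)^{2} - 99 \left(-100 - 10\right)\right) + 139\right) + 24434 = \left(\left(1 + \left(-110\right)^{2} - -10890\right) + 139\right) + 24434 = \left(\left(1 + 12100 + 10890\right) + 139\right) + 24434 = \left(22991 + 139\right) + 24434 = 23130 + 24434 = 47564$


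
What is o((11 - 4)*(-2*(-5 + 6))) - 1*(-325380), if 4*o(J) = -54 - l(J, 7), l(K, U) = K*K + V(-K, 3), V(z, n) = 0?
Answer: 650635/2 ≈ 3.2532e+5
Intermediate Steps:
l(K, U) = K**2 (l(K, U) = K*K + 0 = K**2 + 0 = K**2)
o(J) = -27/2 - J**2/4 (o(J) = (-54 - J**2)/4 = -27/2 - J**2/4)
o((11 - 4)*(-2*(-5 + 6))) - 1*(-325380) = (-27/2 - 4*(-5 + 6)**2*(11 - 4)**2/4) - 1*(-325380) = (-27/2 - (7*(-2*1))**2/4) + 325380 = (-27/2 - (7*(-2))**2/4) + 325380 = (-27/2 - 1/4*(-14)**2) + 325380 = (-27/2 - 1/4*196) + 325380 = (-27/2 - 49) + 325380 = -125/2 + 325380 = 650635/2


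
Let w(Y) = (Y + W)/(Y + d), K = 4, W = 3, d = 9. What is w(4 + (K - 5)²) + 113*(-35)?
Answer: -27681/7 ≈ -3954.4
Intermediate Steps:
w(Y) = (3 + Y)/(9 + Y) (w(Y) = (Y + 3)/(Y + 9) = (3 + Y)/(9 + Y))
w(4 + (K - 5)²) + 113*(-35) = (3 + (4 + (4 - 5)²))/(9 + (4 + (4 - 5)²)) + 113*(-35) = (3 + (4 + (-1)²))/(9 + (4 + (-1)²)) - 3955 = (3 + (4 + 1))/(9 + (4 + 1)) - 3955 = (3 + 5)/(9 + 5) - 3955 = 8/14 - 3955 = (1/14)*8 - 3955 = 4/7 - 3955 = -27681/7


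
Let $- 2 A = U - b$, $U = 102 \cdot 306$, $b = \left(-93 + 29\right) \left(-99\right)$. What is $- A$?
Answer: $12438$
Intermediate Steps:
$b = 6336$ ($b = \left(-64\right) \left(-99\right) = 6336$)
$U = 31212$
$A = -12438$ ($A = - \frac{31212 - 6336}{2} = \left(- \frac{1}{2}\right) 24876 = -12438$)
$- A = \left(-1\right) \left(-12438\right) = 12438$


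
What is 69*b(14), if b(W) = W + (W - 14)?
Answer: 966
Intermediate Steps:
b(W) = -14 + 2*W (b(W) = W + (-14 + W) = -14 + 2*W)
69*b(14) = 69*(-14 + 2*14) = 69*(-14 + 28) = 69*14 = 966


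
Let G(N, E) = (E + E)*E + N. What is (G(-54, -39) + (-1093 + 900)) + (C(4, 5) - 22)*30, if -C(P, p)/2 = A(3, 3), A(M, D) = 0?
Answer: 2135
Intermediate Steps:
C(P, p) = 0 (C(P, p) = -2*0 = 0)
G(N, E) = N + 2*E**2 (G(N, E) = (2*E)*E + N = 2*E**2 + N = N + 2*E**2)
(G(-54, -39) + (-1093 + 900)) + (C(4, 5) - 22)*30 = ((-54 + 2*(-39)**2) + (-1093 + 900)) + (0 - 22)*30 = ((-54 + 2*1521) - 193) - 22*30 = ((-54 + 3042) - 193) - 660 = (2988 - 193) - 660 = 2795 - 660 = 2135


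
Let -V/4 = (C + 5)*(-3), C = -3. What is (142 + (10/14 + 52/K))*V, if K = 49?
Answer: 169080/49 ≈ 3450.6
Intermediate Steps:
V = 24 (V = -4*(-3 + 5)*(-3) = -8*(-3) = -4*(-6) = 24)
(142 + (10/14 + 52/K))*V = (142 + (10/14 + 52/49))*24 = (142 + (10*(1/14) + 52*(1/49)))*24 = (142 + (5/7 + 52/49))*24 = (142 + 87/49)*24 = (7045/49)*24 = 169080/49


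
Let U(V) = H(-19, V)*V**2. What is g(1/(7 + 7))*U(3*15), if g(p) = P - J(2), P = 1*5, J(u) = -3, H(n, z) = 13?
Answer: 210600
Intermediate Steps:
U(V) = 13*V**2
P = 5
g(p) = 8 (g(p) = 5 - 1*(-3) = 5 + 3 = 8)
g(1/(7 + 7))*U(3*15) = 8*(13*(3*15)**2) = 8*(13*45**2) = 8*(13*2025) = 8*26325 = 210600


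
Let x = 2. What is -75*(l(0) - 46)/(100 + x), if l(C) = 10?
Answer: 450/17 ≈ 26.471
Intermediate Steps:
-75*(l(0) - 46)/(100 + x) = -75*(10 - 46)/(100 + 2) = -(-2700)/102 = -75*(-6/17) = 450/17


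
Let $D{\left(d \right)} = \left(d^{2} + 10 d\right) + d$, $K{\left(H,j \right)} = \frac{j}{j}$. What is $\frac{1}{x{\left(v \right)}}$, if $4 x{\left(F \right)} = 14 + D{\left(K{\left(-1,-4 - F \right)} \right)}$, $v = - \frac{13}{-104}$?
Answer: $\frac{2}{13} \approx 0.15385$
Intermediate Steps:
$K{\left(H,j \right)} = 1$
$D{\left(d \right)} = d^{2} + 11 d$
$v = \frac{1}{8}$ ($v = \left(-13\right) \left(- \frac{1}{104}\right) = \frac{1}{8} \approx 0.125$)
$x{\left(F \right)} = \frac{13}{2}$ ($x{\left(F \right)} = \frac{14 + 1 \left(11 + 1\right)}{4} = \frac{14 + 1 \cdot 12}{4} = \frac{14 + 12}{4} = \frac{1}{4} \cdot 26 = \frac{13}{2}$)
$\frac{1}{x{\left(v \right)}} = \frac{1}{\frac{13}{2}} = \frac{2}{13}$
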